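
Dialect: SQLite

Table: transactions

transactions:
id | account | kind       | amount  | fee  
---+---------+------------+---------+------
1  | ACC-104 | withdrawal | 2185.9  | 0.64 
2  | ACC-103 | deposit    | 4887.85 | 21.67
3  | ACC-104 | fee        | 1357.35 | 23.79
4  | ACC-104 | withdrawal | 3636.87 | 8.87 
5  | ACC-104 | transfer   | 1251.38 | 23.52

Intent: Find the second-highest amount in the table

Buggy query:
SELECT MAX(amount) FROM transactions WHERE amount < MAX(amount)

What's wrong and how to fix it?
Bug: The inner MAX is an aggregate inside WHERE, which is not allowed

Fix: Put the inner MAX in a scalar subquery

Corrected query:
SELECT MAX(amount) FROM transactions WHERE amount < (SELECT MAX(amount) FROM transactions)

Result:
MAX(amount)
-----------
3636.87    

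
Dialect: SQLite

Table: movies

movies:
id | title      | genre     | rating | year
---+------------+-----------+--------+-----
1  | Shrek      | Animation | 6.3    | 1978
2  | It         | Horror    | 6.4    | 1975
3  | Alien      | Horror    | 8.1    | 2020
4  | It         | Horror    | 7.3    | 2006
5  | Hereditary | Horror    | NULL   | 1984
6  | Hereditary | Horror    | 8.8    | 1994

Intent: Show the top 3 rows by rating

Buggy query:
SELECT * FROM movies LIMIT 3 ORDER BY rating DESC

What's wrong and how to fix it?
Bug: LIMIT must come after ORDER BY

Fix: Swap the clauses: ORDER BY first, then LIMIT

Corrected query:
SELECT * FROM movies ORDER BY rating DESC LIMIT 3

Result:
id | title      | genre  | rating | year
---+------------+--------+--------+-----
6  | Hereditary | Horror | 8.8    | 1994
3  | Alien      | Horror | 8.1    | 2020
4  | It         | Horror | 7.3    | 2006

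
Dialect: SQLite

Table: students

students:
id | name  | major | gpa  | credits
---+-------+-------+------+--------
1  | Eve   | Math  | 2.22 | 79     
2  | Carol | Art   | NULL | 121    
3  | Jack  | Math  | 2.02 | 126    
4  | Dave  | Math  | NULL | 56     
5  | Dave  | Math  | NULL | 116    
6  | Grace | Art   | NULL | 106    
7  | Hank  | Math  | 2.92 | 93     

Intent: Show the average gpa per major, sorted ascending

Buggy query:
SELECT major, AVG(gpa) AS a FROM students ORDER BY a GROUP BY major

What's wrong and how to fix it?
Bug: ORDER BY appears before GROUP BY; SQL clause order requires GROUP BY first

Fix: Move ORDER BY to the end, after GROUP BY

Corrected query:
SELECT major, AVG(gpa) AS a FROM students GROUP BY major ORDER BY a

Result:
major | a       
------+---------
Art   | NULL    
Math  | 2.386667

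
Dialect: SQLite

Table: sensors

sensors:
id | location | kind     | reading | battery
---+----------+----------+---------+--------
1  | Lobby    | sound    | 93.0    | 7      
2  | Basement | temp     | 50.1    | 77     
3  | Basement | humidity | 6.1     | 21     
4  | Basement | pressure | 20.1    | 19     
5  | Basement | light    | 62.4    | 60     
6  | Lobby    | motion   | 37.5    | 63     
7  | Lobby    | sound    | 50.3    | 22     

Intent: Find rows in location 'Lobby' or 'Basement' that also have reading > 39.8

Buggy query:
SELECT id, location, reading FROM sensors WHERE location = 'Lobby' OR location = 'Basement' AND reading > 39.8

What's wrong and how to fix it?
Bug: AND binds tighter than OR, so this parses as location = 'Lobby' OR (location = 'Basement' AND reading > 39.8)

Fix: Group the OR with parentheses (or use IN), then AND the threshold

Corrected query:
SELECT id, location, reading FROM sensors WHERE (location = 'Lobby' OR location = 'Basement') AND reading > 39.8

Result:
id | location | reading
---+----------+--------
1  | Lobby    | 93     
2  | Basement | 50.1   
5  | Basement | 62.4   
7  | Lobby    | 50.3   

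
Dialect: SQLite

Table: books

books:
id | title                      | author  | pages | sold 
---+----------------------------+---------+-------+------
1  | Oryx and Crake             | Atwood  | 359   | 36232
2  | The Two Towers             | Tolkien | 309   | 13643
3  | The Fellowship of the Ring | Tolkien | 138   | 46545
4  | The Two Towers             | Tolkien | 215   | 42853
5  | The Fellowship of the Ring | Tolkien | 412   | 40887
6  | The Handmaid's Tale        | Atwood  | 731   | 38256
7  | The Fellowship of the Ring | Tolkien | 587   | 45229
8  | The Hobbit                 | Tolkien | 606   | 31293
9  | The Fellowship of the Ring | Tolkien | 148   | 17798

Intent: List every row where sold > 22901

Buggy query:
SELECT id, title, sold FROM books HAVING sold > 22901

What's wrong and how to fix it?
Bug: HAVING filters the output of aggregation, but this query has no GROUP BY and no aggregate functions, so SQLite rejects it (HAVING clause on a non-aggregate query); the condition here is per row

Fix: Replace HAVING with WHERE since the condition applies to individual rows

Corrected query:
SELECT id, title, sold FROM books WHERE sold > 22901

Result:
id | title                      | sold 
---+----------------------------+------
1  | Oryx and Crake             | 36232
3  | The Fellowship of the Ring | 46545
4  | The Two Towers             | 42853
5  | The Fellowship of the Ring | 40887
6  | The Handmaid's Tale        | 38256
7  | The Fellowship of the Ring | 45229
8  | The Hobbit                 | 31293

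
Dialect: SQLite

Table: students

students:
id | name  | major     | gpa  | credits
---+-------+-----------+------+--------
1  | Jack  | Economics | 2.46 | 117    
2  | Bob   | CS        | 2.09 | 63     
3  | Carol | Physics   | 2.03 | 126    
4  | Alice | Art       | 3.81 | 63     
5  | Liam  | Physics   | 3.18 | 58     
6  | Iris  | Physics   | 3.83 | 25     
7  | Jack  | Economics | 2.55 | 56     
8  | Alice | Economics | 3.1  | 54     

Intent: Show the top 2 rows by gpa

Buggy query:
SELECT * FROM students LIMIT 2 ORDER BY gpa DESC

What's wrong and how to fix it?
Bug: ORDER BY cannot follow LIMIT; LIMIT is the final clause

Fix: Swap the clauses: ORDER BY first, then LIMIT

Corrected query:
SELECT * FROM students ORDER BY gpa DESC LIMIT 2

Result:
id | name  | major   | gpa  | credits
---+-------+---------+------+--------
6  | Iris  | Physics | 3.83 | 25     
4  | Alice | Art     | 3.81 | 63     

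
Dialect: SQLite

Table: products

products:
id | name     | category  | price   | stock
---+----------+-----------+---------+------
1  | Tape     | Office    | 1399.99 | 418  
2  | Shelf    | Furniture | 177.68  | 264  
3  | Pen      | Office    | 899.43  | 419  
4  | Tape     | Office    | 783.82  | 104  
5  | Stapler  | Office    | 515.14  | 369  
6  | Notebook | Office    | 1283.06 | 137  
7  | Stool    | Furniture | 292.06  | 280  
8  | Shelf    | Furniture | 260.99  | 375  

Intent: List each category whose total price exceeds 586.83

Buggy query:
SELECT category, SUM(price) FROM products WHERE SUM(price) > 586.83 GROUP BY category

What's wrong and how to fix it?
Bug: SUM(price) is an aggregate, but WHERE filters rows before aggregation

Fix: Move the aggregate condition to a HAVING clause

Corrected query:
SELECT category, SUM(price) FROM products GROUP BY category HAVING SUM(price) > 586.83

Result:
category  | SUM(price)
----------+-----------
Furniture | 730.73    
Office    | 4881.44   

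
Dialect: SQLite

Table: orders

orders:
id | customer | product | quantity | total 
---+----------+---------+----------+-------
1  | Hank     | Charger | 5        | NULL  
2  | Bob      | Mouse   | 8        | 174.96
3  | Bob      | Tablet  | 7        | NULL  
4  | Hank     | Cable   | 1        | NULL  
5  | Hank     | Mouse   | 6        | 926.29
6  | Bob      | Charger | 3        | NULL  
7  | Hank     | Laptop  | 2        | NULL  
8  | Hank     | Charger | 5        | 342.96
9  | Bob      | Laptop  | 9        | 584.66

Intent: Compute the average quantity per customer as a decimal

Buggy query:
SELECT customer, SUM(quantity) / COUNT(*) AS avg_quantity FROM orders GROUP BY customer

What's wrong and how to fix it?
Bug: SUM(quantity) and COUNT(*) are both integers; the division truncates the fractional part

Fix: Cast one side to REAL so the division keeps the fractional part

Corrected query:
SELECT customer, SUM(quantity) * 1.0 / COUNT(*) AS avg_quantity FROM orders GROUP BY customer

Result:
customer | avg_quantity
---------+-------------
Bob      | 6.75        
Hank     | 3.8         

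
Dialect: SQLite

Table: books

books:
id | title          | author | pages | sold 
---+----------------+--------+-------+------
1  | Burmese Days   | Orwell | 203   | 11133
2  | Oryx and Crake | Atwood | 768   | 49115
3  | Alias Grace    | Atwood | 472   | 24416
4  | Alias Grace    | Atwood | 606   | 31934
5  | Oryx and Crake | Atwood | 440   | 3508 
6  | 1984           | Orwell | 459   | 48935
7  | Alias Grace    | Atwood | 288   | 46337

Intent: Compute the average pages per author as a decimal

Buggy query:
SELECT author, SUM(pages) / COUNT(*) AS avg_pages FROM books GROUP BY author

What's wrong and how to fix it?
Bug: SUM(pages) and COUNT(*) are both integers; the division truncates the fractional part

Fix: Cast one side to REAL so the division keeps the fractional part

Corrected query:
SELECT author, SUM(pages) * 1.0 / COUNT(*) AS avg_pages FROM books GROUP BY author

Result:
author | avg_pages
-------+----------
Atwood | 514.8    
Orwell | 331      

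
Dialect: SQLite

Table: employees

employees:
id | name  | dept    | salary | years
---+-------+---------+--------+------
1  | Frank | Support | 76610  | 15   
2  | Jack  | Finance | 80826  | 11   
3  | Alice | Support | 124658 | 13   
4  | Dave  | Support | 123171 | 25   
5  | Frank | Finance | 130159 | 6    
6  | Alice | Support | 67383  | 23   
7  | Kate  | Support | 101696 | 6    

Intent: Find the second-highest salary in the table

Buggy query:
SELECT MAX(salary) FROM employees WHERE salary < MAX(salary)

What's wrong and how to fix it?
Bug: MAX(salary) on the right of the comparison is an aggregate-in-WHERE error

Fix: Put the inner MAX in a scalar subquery

Corrected query:
SELECT MAX(salary) FROM employees WHERE salary < (SELECT MAX(salary) FROM employees)

Result:
MAX(salary)
-----------
124658     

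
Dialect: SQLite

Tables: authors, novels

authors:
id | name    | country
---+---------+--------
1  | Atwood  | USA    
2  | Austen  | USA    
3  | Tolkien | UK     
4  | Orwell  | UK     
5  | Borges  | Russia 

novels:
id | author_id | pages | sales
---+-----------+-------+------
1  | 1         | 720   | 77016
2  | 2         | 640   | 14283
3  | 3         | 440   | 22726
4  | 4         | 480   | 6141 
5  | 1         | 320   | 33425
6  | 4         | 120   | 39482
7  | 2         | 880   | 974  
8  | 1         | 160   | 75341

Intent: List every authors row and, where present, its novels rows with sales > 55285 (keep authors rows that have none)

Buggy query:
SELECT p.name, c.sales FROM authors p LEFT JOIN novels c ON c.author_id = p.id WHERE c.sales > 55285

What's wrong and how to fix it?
Bug: Filtering c.sales in WHERE discards the NULL rows produced by LEFT JOIN, turning it into an inner join

Fix: Move the right-table condition into the ON clause so unmatched parents are kept

Corrected query:
SELECT p.name, c.sales FROM authors p LEFT JOIN novels c ON c.author_id = p.id AND c.sales > 55285

Result:
name    | sales
--------+------
Atwood  | 75341
Atwood  | 77016
Austen  | NULL 
Tolkien | NULL 
Orwell  | NULL 
Borges  | NULL 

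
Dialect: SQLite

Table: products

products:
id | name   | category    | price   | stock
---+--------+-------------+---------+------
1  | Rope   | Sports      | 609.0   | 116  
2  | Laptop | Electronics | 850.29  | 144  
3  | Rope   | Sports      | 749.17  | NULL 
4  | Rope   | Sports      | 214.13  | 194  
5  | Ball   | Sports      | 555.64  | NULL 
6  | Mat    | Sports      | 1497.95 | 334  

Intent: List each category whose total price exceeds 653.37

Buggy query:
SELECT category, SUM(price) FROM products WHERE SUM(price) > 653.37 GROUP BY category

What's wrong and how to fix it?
Bug: Aggregate functions cannot appear in a WHERE clause

Fix: Use HAVING (which filters groups after aggregation) instead of WHERE

Corrected query:
SELECT category, SUM(price) FROM products GROUP BY category HAVING SUM(price) > 653.37

Result:
category    | SUM(price)
------------+-----------
Electronics | 850.29    
Sports      | 3625.89   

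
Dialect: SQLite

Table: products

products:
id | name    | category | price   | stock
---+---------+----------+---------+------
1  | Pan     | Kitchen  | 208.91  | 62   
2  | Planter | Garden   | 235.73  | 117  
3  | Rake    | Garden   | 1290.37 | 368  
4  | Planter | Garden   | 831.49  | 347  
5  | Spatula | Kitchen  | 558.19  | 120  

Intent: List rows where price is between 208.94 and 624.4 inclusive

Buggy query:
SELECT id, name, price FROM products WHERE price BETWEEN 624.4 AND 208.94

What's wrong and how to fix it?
Bug: BETWEEN expects the lower bound first; with 624.4 AND 208.94 the range is empty

Fix: Write BETWEEN 208.94 AND 624.4

Corrected query:
SELECT id, name, price FROM products WHERE price BETWEEN 208.94 AND 624.4

Result:
id | name    | price 
---+---------+-------
2  | Planter | 235.73
5  | Spatula | 558.19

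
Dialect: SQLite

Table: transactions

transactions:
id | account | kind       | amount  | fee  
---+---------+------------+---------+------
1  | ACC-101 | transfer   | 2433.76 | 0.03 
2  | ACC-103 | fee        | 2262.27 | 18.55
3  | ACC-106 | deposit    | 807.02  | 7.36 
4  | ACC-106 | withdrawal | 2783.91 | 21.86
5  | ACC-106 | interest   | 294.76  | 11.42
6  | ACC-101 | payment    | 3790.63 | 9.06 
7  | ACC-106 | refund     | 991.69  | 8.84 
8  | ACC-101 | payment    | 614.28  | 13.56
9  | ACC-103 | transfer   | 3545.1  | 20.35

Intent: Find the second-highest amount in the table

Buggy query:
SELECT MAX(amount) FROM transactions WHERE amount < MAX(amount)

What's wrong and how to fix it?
Bug: The inner MAX is an aggregate inside WHERE, which is not allowed

Fix: Put the inner MAX in a scalar subquery

Corrected query:
SELECT MAX(amount) FROM transactions WHERE amount < (SELECT MAX(amount) FROM transactions)

Result:
MAX(amount)
-----------
3545.1     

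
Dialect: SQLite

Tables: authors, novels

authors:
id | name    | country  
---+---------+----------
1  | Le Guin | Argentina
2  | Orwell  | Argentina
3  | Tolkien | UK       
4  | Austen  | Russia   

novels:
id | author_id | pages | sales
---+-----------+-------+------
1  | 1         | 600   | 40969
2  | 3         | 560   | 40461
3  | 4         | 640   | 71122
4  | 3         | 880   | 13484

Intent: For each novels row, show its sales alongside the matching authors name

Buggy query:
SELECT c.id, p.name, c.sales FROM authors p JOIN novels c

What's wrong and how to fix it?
Bug: Missing join condition: each novels row is matched to all authors rows instead of just its own

Fix: Add ON c.author_id = p.id to the JOIN

Corrected query:
SELECT c.id, p.name, c.sales FROM authors p JOIN novels c ON c.author_id = p.id

Result:
id | name    | sales
---+---------+------
1  | Le Guin | 40969
2  | Tolkien | 40461
3  | Austen  | 71122
4  | Tolkien | 13484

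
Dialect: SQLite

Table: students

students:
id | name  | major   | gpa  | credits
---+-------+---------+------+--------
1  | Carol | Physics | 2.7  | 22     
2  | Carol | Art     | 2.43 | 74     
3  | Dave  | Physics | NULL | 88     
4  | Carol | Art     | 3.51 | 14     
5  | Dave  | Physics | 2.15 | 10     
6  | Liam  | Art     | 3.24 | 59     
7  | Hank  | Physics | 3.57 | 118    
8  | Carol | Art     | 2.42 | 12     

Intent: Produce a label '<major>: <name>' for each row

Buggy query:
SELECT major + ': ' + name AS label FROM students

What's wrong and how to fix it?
Bug: SQLite uses || for string concatenation; + coerces text to numbers (yielding 0)

Fix: Use the || operator for string concatenation

Corrected query:
SELECT major || ': ' || name AS label FROM students

Result:
label         
--------------
Physics: Carol
Art: Carol    
Physics: Dave 
Art: Carol    
Physics: Dave 
Art: Liam     
Physics: Hank 
Art: Carol    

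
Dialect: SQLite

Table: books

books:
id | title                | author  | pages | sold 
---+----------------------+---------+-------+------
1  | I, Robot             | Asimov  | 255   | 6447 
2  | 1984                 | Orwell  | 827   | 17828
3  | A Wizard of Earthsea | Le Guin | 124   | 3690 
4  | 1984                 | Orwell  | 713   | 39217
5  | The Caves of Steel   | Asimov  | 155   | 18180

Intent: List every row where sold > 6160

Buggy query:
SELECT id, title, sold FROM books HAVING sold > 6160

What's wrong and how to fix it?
Bug: This is a non-aggregate query (no GROUP BY, no aggregates), so in SQLite the HAVING clause is invalid here; a row-level condition belongs in WHERE

Fix: Use WHERE for row-level filtering

Corrected query:
SELECT id, title, sold FROM books WHERE sold > 6160

Result:
id | title              | sold 
---+--------------------+------
1  | I, Robot           | 6447 
2  | 1984               | 17828
4  | 1984               | 39217
5  | The Caves of Steel | 18180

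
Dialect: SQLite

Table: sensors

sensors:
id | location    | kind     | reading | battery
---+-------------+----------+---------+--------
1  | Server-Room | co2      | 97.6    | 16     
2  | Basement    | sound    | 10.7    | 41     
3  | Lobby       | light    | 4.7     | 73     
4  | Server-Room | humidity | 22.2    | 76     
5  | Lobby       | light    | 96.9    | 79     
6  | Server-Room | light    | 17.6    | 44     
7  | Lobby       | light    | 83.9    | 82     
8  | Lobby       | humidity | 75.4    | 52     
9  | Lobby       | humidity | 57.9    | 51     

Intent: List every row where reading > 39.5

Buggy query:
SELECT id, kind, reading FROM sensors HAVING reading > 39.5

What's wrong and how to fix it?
Bug: HAVING filters the output of aggregation, but this query has no GROUP BY and no aggregate functions, so SQLite rejects it (HAVING clause on a non-aggregate query); the condition here is per row

Fix: Use WHERE for row-level filtering

Corrected query:
SELECT id, kind, reading FROM sensors WHERE reading > 39.5

Result:
id | kind     | reading
---+----------+--------
1  | co2      | 97.6   
5  | light    | 96.9   
7  | light    | 83.9   
8  | humidity | 75.4   
9  | humidity | 57.9   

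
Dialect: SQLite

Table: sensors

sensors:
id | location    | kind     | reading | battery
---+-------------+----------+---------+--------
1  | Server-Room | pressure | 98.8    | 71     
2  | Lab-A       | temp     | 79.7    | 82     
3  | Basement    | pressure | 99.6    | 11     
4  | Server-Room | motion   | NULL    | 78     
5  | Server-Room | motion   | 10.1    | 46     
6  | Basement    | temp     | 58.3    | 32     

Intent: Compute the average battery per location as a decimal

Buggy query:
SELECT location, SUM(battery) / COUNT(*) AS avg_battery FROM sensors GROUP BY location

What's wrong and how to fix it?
Bug: SUM(battery) and COUNT(*) are both integers; the division truncates the fractional part

Fix: Multiply by 1.0 (or CAST to REAL) to force floating-point division

Corrected query:
SELECT location, SUM(battery) * 1.0 / COUNT(*) AS avg_battery FROM sensors GROUP BY location

Result:
location    | avg_battery
------------+------------
Basement    | 21.5       
Lab-A       | 82         
Server-Room | 65         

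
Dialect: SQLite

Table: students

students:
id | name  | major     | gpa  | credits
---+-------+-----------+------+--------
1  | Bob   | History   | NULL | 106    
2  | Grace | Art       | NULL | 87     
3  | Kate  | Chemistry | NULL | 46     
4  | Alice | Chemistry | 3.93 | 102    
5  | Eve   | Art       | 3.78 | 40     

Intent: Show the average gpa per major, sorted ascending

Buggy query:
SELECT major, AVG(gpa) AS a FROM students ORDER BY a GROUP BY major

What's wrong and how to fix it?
Bug: GROUP BY must precede ORDER BY

Fix: Reorder: SELECT … FROM … GROUP BY … ORDER BY …

Corrected query:
SELECT major, AVG(gpa) AS a FROM students GROUP BY major ORDER BY a

Result:
major     | a   
----------+-----
History   | NULL
Art       | 3.78
Chemistry | 3.93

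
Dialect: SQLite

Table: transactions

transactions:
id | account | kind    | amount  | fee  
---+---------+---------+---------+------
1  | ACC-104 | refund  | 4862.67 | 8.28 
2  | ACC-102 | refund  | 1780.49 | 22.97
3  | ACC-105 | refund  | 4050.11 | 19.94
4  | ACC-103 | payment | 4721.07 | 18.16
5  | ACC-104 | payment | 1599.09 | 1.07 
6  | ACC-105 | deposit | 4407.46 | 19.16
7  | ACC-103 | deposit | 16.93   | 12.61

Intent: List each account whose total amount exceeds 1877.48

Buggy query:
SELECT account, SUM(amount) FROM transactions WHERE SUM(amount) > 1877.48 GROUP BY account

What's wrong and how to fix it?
Bug: WHERE runs before GROUP BY, so aggregates aren't available there

Fix: Use HAVING (which filters groups after aggregation) instead of WHERE

Corrected query:
SELECT account, SUM(amount) FROM transactions GROUP BY account HAVING SUM(amount) > 1877.48

Result:
account | SUM(amount)
--------+------------
ACC-103 | 4738       
ACC-104 | 6461.76    
ACC-105 | 8457.57    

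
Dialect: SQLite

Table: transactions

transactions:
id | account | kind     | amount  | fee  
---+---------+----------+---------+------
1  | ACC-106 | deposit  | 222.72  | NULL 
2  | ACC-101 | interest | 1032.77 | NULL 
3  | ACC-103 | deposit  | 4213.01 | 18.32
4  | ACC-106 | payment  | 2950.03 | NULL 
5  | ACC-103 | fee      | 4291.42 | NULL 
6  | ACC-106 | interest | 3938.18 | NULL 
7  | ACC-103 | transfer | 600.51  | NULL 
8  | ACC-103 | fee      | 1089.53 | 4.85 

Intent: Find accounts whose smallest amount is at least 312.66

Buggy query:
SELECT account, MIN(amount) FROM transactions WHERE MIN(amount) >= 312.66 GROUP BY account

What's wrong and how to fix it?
Bug: MIN() in WHERE is a misuse of aggregate

Fix: Replace WHERE with HAVING after the GROUP BY

Corrected query:
SELECT account, MIN(amount) FROM transactions GROUP BY account HAVING MIN(amount) >= 312.66

Result:
account | MIN(amount)
--------+------------
ACC-101 | 1032.77    
ACC-103 | 600.51     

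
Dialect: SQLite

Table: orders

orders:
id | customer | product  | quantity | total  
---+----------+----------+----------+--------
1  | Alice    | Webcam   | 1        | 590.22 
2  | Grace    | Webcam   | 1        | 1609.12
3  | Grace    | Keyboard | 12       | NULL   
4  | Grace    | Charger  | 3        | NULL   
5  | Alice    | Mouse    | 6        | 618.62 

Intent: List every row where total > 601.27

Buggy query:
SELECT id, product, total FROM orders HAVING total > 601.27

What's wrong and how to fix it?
Bug: This is a non-aggregate query (no GROUP BY, no aggregates), so in SQLite the HAVING clause is invalid here; a row-level condition belongs in WHERE

Fix: Replace HAVING with WHERE since the condition applies to individual rows

Corrected query:
SELECT id, product, total FROM orders WHERE total > 601.27

Result:
id | product | total  
---+---------+--------
2  | Webcam  | 1609.12
5  | Mouse   | 618.62 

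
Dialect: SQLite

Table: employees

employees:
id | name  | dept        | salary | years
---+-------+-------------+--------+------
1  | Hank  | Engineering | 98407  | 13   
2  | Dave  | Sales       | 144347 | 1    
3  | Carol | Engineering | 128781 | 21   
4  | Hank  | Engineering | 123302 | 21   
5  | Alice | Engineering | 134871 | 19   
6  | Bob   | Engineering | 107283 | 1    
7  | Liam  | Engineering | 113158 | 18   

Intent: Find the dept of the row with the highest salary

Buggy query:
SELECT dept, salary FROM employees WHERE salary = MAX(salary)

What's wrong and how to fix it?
Bug: WHERE is evaluated per row; an aggregate over the whole table isn't defined there

Fix: Wrap MAX in a scalar subquery so WHERE compares against a single value

Corrected query:
SELECT dept, salary FROM employees WHERE salary = (SELECT MAX(salary) FROM employees)

Result:
dept  | salary
------+-------
Sales | 144347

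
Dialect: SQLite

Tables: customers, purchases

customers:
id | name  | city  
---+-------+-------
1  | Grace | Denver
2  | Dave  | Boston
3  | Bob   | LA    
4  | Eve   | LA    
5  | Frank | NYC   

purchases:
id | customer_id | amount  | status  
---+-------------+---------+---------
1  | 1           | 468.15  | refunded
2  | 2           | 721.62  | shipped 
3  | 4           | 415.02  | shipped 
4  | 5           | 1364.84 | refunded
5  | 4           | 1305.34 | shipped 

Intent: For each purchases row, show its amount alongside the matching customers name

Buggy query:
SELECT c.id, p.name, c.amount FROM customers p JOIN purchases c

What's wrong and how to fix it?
Bug: JOIN with no ON clause produces a cartesian product; every purchases row pairs with every customers row

Fix: Specify the join condition linking the foreign key to the parent id

Corrected query:
SELECT c.id, p.name, c.amount FROM customers p JOIN purchases c ON c.customer_id = p.id

Result:
id | name  | amount 
---+-------+--------
1  | Grace | 468.15 
2  | Dave  | 721.62 
3  | Eve   | 415.02 
4  | Frank | 1364.84
5  | Eve   | 1305.34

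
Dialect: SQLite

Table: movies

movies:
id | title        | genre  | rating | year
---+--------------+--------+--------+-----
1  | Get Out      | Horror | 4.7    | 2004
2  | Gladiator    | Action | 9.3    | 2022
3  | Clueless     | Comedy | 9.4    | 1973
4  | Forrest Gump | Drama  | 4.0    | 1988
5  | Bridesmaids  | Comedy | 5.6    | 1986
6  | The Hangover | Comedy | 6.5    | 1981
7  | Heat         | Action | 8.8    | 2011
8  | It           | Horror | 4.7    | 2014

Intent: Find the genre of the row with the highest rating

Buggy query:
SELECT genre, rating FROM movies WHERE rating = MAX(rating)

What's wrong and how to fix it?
Bug: MAX(rating) is an aggregate and cannot be used directly in WHERE

Fix: Use a subquery: WHERE rating = (SELECT MAX(rating) FROM movies)

Corrected query:
SELECT genre, rating FROM movies WHERE rating = (SELECT MAX(rating) FROM movies)

Result:
genre  | rating
-------+-------
Comedy | 9.4   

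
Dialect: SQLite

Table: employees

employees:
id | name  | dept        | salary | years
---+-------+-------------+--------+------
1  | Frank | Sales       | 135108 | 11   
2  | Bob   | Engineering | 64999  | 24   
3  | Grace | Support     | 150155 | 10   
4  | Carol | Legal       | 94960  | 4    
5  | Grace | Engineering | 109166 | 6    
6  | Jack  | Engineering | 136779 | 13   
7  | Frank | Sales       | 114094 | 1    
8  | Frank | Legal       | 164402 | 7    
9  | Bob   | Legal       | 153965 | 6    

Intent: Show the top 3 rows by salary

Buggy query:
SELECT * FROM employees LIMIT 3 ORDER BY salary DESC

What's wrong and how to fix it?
Bug: LIMIT must come after ORDER BY

Fix: Sort with ORDER BY, then apply LIMIT

Corrected query:
SELECT * FROM employees ORDER BY salary DESC LIMIT 3

Result:
id | name  | dept    | salary | years
---+-------+---------+--------+------
8  | Frank | Legal   | 164402 | 7    
9  | Bob   | Legal   | 153965 | 6    
3  | Grace | Support | 150155 | 10   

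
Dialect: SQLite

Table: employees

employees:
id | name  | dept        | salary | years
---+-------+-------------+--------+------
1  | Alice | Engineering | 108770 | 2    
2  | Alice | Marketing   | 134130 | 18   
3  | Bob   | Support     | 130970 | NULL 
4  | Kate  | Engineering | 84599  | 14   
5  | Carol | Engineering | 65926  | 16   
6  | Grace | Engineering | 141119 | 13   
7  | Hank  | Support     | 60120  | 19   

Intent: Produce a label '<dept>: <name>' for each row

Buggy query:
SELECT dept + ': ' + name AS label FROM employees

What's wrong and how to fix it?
Bug: '+' is numeric addition; on text columns SQLite converts them to 0 instead of concatenating

Fix: Use the || operator for string concatenation

Corrected query:
SELECT dept || ': ' || name AS label FROM employees

Result:
label             
------------------
Engineering: Alice
Marketing: Alice  
Support: Bob      
Engineering: Kate 
Engineering: Carol
Engineering: Grace
Support: Hank     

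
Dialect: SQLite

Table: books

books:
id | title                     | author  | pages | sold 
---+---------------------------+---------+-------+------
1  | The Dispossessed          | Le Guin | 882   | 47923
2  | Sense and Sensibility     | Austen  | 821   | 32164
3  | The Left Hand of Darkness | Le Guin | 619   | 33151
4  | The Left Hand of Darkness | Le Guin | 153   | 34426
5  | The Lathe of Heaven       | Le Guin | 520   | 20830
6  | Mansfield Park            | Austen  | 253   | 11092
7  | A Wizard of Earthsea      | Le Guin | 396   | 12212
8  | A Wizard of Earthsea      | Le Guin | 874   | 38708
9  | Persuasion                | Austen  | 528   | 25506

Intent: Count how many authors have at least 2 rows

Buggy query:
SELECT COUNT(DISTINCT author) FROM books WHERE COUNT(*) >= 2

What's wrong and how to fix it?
Bug: WHERE filters individual rows, not groups, so a group-level COUNT is invalid there

Fix: Group first with HAVING COUNT(*) >= 2, then COUNT the resulting groups

Corrected query:
SELECT COUNT(*) FROM (SELECT author FROM books GROUP BY author HAVING COUNT(*) >= 2)

Result:
COUNT(*)
--------
2       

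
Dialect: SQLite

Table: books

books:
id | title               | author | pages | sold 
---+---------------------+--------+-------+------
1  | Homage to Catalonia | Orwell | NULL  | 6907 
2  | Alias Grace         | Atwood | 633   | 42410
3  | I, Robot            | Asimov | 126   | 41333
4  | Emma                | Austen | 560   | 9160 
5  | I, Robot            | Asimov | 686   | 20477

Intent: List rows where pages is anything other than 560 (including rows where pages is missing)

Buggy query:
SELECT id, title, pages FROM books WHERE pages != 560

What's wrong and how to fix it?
Bug: Inequality against NULL is unknown, not true; rows with NULL are dropped

Fix: Add an explicit OR pages IS NULL to include the missing-value rows

Corrected query:
SELECT id, title, pages FROM books WHERE pages != 560 OR pages IS NULL

Result:
id | title               | pages
---+---------------------+------
1  | Homage to Catalonia | NULL 
2  | Alias Grace         | 633  
3  | I, Robot            | 126  
5  | I, Robot            | 686  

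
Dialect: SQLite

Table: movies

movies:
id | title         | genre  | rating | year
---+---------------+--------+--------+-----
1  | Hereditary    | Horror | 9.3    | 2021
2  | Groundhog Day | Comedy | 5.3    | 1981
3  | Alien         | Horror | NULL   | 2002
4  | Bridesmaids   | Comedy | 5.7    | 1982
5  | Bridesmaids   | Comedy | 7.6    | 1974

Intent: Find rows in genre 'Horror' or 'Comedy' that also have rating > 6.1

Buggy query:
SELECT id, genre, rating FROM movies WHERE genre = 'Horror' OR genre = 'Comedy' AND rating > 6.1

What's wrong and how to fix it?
Bug: Without parentheses, AND is evaluated before OR, so the rating filter only applies to the 'Comedy' branch

Fix: Group the OR with parentheses (or use IN), then AND the threshold

Corrected query:
SELECT id, genre, rating FROM movies WHERE (genre = 'Horror' OR genre = 'Comedy') AND rating > 6.1

Result:
id | genre  | rating
---+--------+-------
1  | Horror | 9.3   
5  | Comedy | 7.6   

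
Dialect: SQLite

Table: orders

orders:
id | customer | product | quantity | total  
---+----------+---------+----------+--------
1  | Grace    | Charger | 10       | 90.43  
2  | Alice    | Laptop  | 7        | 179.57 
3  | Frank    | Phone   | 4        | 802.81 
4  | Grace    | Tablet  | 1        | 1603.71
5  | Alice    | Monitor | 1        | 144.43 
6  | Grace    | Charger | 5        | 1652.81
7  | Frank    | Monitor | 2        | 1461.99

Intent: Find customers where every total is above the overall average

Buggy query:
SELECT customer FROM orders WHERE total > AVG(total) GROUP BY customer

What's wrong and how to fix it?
Bug: WHERE evaluates per row before aggregation, so AVG() is unavailable

Fix: Use a subquery for AVG and a HAVING MIN(...) filter so the condition holds for every row in the group

Corrected query:
SELECT customer FROM orders GROUP BY customer HAVING MIN(total) > (SELECT AVG(total) FROM orders)

Result:
(no rows)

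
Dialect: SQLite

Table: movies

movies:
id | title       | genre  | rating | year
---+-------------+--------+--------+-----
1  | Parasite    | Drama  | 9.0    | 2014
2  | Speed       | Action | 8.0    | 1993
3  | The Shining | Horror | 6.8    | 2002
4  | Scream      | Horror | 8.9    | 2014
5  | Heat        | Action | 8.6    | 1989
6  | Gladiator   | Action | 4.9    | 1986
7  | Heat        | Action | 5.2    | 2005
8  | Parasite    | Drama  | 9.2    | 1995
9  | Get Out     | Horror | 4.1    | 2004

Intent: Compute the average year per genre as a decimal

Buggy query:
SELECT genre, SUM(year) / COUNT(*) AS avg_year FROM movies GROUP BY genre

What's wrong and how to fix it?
Bug: Both operands are integers, so '/' performs integer division and truncates

Fix: Cast one side to REAL so the division keeps the fractional part

Corrected query:
SELECT genre, SUM(year) * 1.0 / COUNT(*) AS avg_year FROM movies GROUP BY genre

Result:
genre  | avg_year   
-------+------------
Action | 1993.25    
Drama  | 2004.5     
Horror | 2006.666667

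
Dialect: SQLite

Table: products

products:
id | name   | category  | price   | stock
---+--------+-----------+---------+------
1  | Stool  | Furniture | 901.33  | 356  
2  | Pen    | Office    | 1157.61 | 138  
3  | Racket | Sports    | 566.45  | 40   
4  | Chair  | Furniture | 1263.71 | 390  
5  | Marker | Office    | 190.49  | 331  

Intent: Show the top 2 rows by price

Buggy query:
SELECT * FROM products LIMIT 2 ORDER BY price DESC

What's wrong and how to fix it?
Bug: ORDER BY cannot follow LIMIT; LIMIT is the final clause

Fix: Sort with ORDER BY, then apply LIMIT

Corrected query:
SELECT * FROM products ORDER BY price DESC LIMIT 2

Result:
id | name  | category  | price   | stock
---+-------+-----------+---------+------
4  | Chair | Furniture | 1263.71 | 390  
2  | Pen   | Office    | 1157.61 | 138  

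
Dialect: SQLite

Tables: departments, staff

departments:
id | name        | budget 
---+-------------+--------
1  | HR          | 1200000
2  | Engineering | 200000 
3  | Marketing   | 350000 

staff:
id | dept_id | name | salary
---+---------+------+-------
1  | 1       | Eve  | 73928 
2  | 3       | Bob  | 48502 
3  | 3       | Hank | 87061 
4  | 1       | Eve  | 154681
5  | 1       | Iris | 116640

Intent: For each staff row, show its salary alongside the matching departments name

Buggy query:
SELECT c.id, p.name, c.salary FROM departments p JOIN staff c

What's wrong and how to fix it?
Bug: JOIN with no ON clause produces a cartesian product; every staff row pairs with every departments row

Fix: Add ON c.dept_id = p.id to the JOIN

Corrected query:
SELECT c.id, p.name, c.salary FROM departments p JOIN staff c ON c.dept_id = p.id

Result:
id | name      | salary
---+-----------+-------
1  | HR        | 73928 
2  | Marketing | 48502 
3  | Marketing | 87061 
4  | HR        | 154681
5  | HR        | 116640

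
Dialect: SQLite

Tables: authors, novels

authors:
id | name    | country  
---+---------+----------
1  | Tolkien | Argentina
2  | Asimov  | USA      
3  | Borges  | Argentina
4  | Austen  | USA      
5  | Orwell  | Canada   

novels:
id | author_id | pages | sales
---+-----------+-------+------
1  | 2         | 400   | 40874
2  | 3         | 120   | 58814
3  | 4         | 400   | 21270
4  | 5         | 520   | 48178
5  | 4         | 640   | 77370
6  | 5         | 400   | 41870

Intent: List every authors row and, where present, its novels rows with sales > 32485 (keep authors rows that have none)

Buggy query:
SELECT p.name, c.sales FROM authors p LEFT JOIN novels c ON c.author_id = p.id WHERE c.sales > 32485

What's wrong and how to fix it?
Bug: Filtering c.sales in WHERE discards the NULL rows produced by LEFT JOIN, turning it into an inner join

Fix: Put 'c.sales > 32485' in the JOIN's ON clause instead of WHERE

Corrected query:
SELECT p.name, c.sales FROM authors p LEFT JOIN novels c ON c.author_id = p.id AND c.sales > 32485

Result:
name    | sales
--------+------
Tolkien | NULL 
Asimov  | 40874
Borges  | 58814
Austen  | 77370
Orwell  | 41870
Orwell  | 48178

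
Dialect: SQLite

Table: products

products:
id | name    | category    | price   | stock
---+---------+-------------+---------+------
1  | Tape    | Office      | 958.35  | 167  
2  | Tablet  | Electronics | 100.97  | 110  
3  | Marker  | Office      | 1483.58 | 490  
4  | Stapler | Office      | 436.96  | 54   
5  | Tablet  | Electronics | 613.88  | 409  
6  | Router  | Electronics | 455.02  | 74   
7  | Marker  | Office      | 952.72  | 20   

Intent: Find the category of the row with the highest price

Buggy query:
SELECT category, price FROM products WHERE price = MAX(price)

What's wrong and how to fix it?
Bug: WHERE is evaluated per row; an aggregate over the whole table isn't defined there

Fix: Use a subquery: WHERE price = (SELECT MAX(price) FROM products)

Corrected query:
SELECT category, price FROM products WHERE price = (SELECT MAX(price) FROM products)

Result:
category | price  
---------+--------
Office   | 1483.58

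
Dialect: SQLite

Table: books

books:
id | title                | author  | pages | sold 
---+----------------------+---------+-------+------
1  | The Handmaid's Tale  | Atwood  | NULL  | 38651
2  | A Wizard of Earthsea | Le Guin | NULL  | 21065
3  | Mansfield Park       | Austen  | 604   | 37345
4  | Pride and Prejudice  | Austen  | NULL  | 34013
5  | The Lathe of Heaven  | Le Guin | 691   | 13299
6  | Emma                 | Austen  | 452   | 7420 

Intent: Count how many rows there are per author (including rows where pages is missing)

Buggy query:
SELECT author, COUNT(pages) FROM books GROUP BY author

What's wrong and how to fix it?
Bug: COUNT(column) counts non-NULL values only; rows with NULL pages aren't counted

Fix: Replace COUNT(pages) with COUNT(*)

Corrected query:
SELECT author, COUNT(*) FROM books GROUP BY author

Result:
author  | COUNT(*)
--------+---------
Atwood  | 1       
Austen  | 3       
Le Guin | 2       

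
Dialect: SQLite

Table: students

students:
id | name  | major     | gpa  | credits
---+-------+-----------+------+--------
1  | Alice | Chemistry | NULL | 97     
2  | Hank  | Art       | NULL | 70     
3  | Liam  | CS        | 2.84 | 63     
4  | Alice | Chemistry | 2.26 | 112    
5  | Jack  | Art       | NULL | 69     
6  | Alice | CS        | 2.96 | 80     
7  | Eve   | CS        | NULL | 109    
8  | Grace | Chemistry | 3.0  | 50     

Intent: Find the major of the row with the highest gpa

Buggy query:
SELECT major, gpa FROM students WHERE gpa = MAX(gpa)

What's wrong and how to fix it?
Bug: MAX(gpa) is an aggregate and cannot be used directly in WHERE

Fix: Use a subquery: WHERE gpa = (SELECT MAX(gpa) FROM students)

Corrected query:
SELECT major, gpa FROM students WHERE gpa = (SELECT MAX(gpa) FROM students)

Result:
major     | gpa
----------+----
Chemistry | 3  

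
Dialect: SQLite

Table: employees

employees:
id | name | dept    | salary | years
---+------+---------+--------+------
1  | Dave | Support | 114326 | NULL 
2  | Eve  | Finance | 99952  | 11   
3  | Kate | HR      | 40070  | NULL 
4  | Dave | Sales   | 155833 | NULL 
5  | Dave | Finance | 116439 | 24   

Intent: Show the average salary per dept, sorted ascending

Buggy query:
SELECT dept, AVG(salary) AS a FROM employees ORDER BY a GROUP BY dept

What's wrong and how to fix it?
Bug: ORDER BY appears before GROUP BY; SQL clause order requires GROUP BY first

Fix: Reorder: SELECT … FROM … GROUP BY … ORDER BY …

Corrected query:
SELECT dept, AVG(salary) AS a FROM employees GROUP BY dept ORDER BY a

Result:
dept    | a       
--------+---------
HR      | 40070   
Finance | 108195.5
Support | 114326  
Sales   | 155833  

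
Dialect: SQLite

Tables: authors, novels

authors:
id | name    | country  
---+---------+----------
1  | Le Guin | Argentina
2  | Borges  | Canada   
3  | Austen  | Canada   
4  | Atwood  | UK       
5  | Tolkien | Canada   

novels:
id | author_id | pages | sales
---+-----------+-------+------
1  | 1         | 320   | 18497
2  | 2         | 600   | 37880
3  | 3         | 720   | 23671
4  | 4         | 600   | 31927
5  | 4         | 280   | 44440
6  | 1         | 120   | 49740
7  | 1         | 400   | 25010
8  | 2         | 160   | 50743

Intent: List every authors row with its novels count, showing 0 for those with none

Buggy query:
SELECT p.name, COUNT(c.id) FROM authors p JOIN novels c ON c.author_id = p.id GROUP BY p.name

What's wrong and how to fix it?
Bug: An inner join excludes parents with zero children

Fix: Use LEFT JOIN so parents without children still appear (COUNT(c.id) gives 0)

Corrected query:
SELECT p.name, COUNT(c.id) FROM authors p LEFT JOIN novels c ON c.author_id = p.id GROUP BY p.name

Result:
name    | COUNT(c.id)
--------+------------
Atwood  | 2          
Austen  | 1          
Borges  | 2          
Le Guin | 3          
Tolkien | 0          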